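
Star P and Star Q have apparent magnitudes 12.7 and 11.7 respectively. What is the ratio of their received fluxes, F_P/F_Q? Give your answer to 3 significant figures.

Δm = 12.7 − (11.7) = 1.0
Flux ratio = 10^(−0.4 Δm) = 10^(−0.4 × 1.0) = 10^-0.400 = 0.3981

F_P/F_Q ≈ 0.398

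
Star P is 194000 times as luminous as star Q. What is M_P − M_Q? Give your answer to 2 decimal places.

Pogson: ΔM = −2.5 log₁₀(ratio) = −2.5 log₁₀(194000) = −2.5 × 5.2878 = -13.220
Star P is brighter, so it has the smaller magnitude: the difference is negative.

M_P − M_Q ≈ -13.22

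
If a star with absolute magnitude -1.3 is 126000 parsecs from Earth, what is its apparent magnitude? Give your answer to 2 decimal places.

m = M + 5 log₁₀ d − 5 = -1.3 + 5·5.1004 − 5 = 19.202

m ≈ 19.20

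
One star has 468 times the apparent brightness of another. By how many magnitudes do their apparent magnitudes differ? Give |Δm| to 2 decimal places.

|Δm| ≈ 6.68

Pogson: Δm = −2.5 log₁₀(ratio) = −2.5 log₁₀(468) = −2.5 × 2.6702 = -6.676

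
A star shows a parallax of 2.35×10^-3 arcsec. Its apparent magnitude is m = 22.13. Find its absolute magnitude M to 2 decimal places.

d = 1/p = 1/2.35×10^-3″ = 425.5 pc
5 log₁₀(d/10 pc) = 5 log₁₀(425.5) − 5 = 8.145
M = m − 5 log₁₀(d/10) = 22.13 − 8.145 = 13.985

M ≈ 13.99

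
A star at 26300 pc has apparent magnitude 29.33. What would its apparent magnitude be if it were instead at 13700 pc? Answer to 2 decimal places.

Flux ∝ 1/d², so Δm = 5 log₁₀(d₂/d₁) = 5 log₁₀(13700/26300) = -1.416
m₂ = m₁ + Δm = 29.33 + (-1.416) = 27.914

m ≈ 27.91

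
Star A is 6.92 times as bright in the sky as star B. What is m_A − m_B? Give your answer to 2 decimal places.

m_A − m_B ≈ -2.10

Pogson: Δm = −2.5 log₁₀(ratio) = −2.5 log₁₀(6.92) = −2.5 × 0.8401 = -2.100
Star A is brighter, so it has the smaller magnitude: the difference is negative.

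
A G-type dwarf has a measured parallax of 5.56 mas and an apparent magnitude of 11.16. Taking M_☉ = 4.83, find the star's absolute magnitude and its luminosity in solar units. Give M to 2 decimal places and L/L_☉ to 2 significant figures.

M ≈ 4.89; L/L_☉ ≈ 0.95

d = 1/p = 1000/5.56 mas = 179.9 pc
M = m − 5 log₁₀ d + 5 = 11.16 − 5·2.2549 + 5 = 4.885
M − M_☉ = 4.885 − 4.83 = 0.055
L/L_☉ = 10^(−0.4 × 0.055) = 0.9503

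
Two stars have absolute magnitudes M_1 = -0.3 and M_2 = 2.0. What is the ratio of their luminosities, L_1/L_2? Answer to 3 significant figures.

L_1/L_2 ≈ 8.32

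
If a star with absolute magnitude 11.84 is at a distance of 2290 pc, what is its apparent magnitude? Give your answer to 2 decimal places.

m ≈ 23.64

m = M + 5 log₁₀ d − 5 = 11.84 + 5·3.3598 − 5 = 23.639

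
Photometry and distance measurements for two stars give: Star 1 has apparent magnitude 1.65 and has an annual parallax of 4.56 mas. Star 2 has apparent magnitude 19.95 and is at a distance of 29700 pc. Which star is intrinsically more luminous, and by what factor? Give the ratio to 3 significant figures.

Star 1: p = 4.56 mas = 4.56×10^-3″ → d = 1/p = 219.3 pc
Star 1: M = m − 5 log₁₀ d + 5 = 1.65 − 5·2.3410 + 5 = -5.055
Star 2: M = m − 5 log₁₀ d + 5 = 19.95 − 5·4.4728 + 5 = 2.586
ΔM = M_1 − M_2 = -5.055 − (2.586) = -7.641; smaller M is more luminous → Star 1.
L ratio = 10^(0.4 |ΔM|) = 10^3.057 = 1139

Star 1 is more luminous, by a factor of 1140.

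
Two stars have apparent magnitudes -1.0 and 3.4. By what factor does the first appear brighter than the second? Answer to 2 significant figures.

58

Δm = -1.0 − (3.4) = -4.4
Flux ratio = 10^(−0.4 Δm) = 10^(−0.4 × -4.4) = 10^1.760 = 57.54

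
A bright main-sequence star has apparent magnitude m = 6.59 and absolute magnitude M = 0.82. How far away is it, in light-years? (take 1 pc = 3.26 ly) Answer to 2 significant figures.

d ≈ 460 ly

μ = m − M = 5.770
m − M = 5 log₁₀ d − 5
log₁₀ d = (m − M)/5 + 1 = 2.1540
d = 10^2.1540 = 142.6 pc
= 464.7 ly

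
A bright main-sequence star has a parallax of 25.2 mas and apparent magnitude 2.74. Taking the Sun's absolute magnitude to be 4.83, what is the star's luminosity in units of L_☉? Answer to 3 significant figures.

L/L_☉ ≈ 108

d = 1/p = 1000/25.2 mas = 39.68 pc
M = m − 5 log₁₀ d + 5 = 2.74 − 5·1.5986 + 5 = -0.253
M − M_☉ = -0.253 − 4.83 = -5.083
L/L_☉ = 10^(−0.4 × -5.083) = 107.9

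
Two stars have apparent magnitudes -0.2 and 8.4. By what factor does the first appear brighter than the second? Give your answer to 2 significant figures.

2800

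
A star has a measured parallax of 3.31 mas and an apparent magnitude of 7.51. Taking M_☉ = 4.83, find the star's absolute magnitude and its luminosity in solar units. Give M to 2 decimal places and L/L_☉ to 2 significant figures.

M ≈ 0.11; L/L_☉ ≈ 77

d = 1/p = 1000/3.31 mas = 302.1 pc
M = m − 5 log₁₀ d + 5 = 7.51 − 5·2.4802 + 5 = 0.109
M − M_☉ = 0.109 − 4.83 = -4.721
L/L_☉ = 10^(−0.4 × -4.721) = 77.33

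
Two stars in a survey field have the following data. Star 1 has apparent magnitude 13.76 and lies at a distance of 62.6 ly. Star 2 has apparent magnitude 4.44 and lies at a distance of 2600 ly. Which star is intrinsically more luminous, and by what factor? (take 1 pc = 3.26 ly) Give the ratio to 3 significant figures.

Star 2 is more luminous, by a factor of 9.22×10^6.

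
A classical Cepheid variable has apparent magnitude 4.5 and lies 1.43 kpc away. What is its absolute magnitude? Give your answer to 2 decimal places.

d = 1.43 kpc = 1430 pc
5 log₁₀(d/10 pc) = 5 log₁₀(1430) − 5 = 10.777
M = m − 5 log₁₀(d/10) = 4.5 − 10.777 = -6.277

M ≈ -6.28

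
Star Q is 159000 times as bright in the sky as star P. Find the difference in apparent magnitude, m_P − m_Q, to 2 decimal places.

m_P − m_Q ≈ 13.00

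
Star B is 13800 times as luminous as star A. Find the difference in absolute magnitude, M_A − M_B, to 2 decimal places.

Pogson: ΔM = −2.5 log₁₀(ratio) = −2.5 log₁₀(13800) = −2.5 × 4.1399 = -10.350
Star B is brighter so has the smaller magnitude: M_A − M_B is positive.

M_A − M_B ≈ 10.35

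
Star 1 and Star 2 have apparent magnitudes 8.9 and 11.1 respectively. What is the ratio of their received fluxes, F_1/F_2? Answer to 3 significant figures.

F_1/F_2 ≈ 7.59

Δm = 8.9 − (11.1) = -2.2
Flux ratio = 10^(−0.4 Δm) = 10^(−0.4 × -2.2) = 10^0.880 = 7.586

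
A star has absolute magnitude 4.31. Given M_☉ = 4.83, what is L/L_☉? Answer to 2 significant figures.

L/L_☉ ≈ 1.6

M − M_☉ = 4.31 − 4.83 = -0.520
L/L_☉ = 10^(−0.4 (M − M_☉)) = 10^0.208 = 1.614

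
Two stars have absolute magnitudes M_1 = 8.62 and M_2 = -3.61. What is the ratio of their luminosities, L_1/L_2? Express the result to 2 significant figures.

ΔM = M_1 − M_2 = 12.23
L_1/L_2 = 10^(−0.4 ΔM) = 10^-4.892 = 1.282×10^-5

L_1/L_2 ≈ 1.3×10^-5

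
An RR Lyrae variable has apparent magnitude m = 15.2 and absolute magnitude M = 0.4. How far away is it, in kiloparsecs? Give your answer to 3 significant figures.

Distance modulus: m − M = 15.2 − (0.4) = 14.800
m − M = 5 log₁₀ d − 5
log₁₀ d = (m − M)/5 + 1 = 3.9600
d = 10^3.9600 = 9120 pc
= 9.120 kpc

d ≈ 9.12 kpc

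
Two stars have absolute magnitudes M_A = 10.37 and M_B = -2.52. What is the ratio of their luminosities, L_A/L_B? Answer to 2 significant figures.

L_A/L_B ≈ 7.0×10^-6

ΔM = M_A − M_B = 12.89
L_A/L_B = 10^(−0.4 ΔM) = 10^-5.156 = 6.982×10^-6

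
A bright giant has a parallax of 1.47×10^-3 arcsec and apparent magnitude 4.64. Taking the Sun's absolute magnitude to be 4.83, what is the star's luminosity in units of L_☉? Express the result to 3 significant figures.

L/L_☉ ≈ 5510

d = 1/p = 1/1.47×10^-3″ = 680.3 pc
M = m − 5 log₁₀ d + 5 = 4.64 − 5·2.8327 + 5 = -4.523
M − M_☉ = -4.523 − 4.83 = -9.353
L/L_☉ = 10^(−0.4 × -9.353) = 5513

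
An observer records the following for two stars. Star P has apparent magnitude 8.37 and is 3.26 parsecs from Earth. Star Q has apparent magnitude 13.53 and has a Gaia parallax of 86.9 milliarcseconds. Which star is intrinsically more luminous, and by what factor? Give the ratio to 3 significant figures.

Star P is more luminous, by a factor of 9.30.

Star P: M = m − 5 log₁₀ d + 5 = 8.37 − 5·0.5132 + 5 = 10.804
Star Q: p = 86.9 mas = 0.0869″ → d = 1/p = 11.51 pc
Star Q: M = m − 5 log₁₀ d + 5 = 13.53 − 5·1.0610 + 5 = 13.225
ΔM = M_P − M_Q = 10.804 − (13.225) = -2.421; smaller M is more luminous → Star P.
L ratio = 10^(0.4 |ΔM|) = 10^0.968 = 9.300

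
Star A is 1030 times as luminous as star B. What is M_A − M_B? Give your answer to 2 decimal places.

M_A − M_B ≈ -7.53

Pogson: ΔM = −2.5 log₁₀(ratio) = −2.5 log₁₀(1030) = −2.5 × 3.0128 = -7.532
Star A is brighter, so it has the smaller magnitude: the difference is negative.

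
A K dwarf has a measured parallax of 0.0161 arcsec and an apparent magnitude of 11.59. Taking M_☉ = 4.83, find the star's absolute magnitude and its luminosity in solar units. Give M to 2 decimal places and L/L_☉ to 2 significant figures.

M ≈ 7.62; L/L_☉ ≈ 0.076

d = 1/p = 1/0.0161″ = 62.11 pc
M = m − 5 log₁₀ d + 5 = 11.59 − 5·1.7932 + 5 = 7.624
M − M_☉ = 7.624 − 4.83 = 2.794
L/L_☉ = 10^(−0.4 × 2.794) = 0.07627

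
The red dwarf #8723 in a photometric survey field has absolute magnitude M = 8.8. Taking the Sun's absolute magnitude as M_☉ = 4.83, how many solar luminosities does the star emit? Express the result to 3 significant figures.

L/L_☉ ≈ 0.0258

M − M_☉ = 8.8 − 4.83 = 3.970
L/L_☉ = 10^(−0.4 (M − M_☉)) = 10^-1.588 = 0.02582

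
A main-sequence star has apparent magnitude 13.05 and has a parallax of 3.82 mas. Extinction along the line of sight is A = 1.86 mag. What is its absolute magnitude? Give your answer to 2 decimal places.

M ≈ 4.10

p = 3.82 mas = 3.82×10^-3″ → d = 1/p = 261.8 pc
5 log₁₀(d/10 pc) = 5 log₁₀(261.8) − 5 = 7.090
M = m − 5 log₁₀(d/10) − A = 13.05 − 7.090 − 1.86 = 4.100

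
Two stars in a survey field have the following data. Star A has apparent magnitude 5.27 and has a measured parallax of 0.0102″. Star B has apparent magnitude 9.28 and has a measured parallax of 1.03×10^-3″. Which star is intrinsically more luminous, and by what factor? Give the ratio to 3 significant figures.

Star A: d = 1/p = 1/0.0102″ = 98.04 pc
Star A: M = m − 5 log₁₀ d + 5 = 5.27 − 5·1.9914 + 5 = 0.313
Star B: d = 1/p = 1/1.03×10^-3″ = 970.9 pc
Star B: M = m − 5 log₁₀ d + 5 = 9.28 − 5·2.9872 + 5 = -0.656
ΔM = M_A − M_B = 0.313 − (-0.656) = 0.969; smaller M is more luminous → Star B.
L ratio = 10^(0.4 |ΔM|) = 10^0.388 = 2.441

Star B is more luminous, by a factor of 2.44.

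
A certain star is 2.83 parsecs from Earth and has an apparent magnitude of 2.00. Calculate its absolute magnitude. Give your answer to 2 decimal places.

M ≈ 4.74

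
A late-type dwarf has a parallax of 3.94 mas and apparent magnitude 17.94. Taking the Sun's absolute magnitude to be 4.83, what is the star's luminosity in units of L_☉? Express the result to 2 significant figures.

L/L_☉ ≈ 3.7×10^-3

d = 1/p = 1000/3.94 mas = 253.8 pc
M = m − 5 log₁₀ d + 5 = 17.94 − 5·2.4045 + 5 = 10.917
M − M_☉ = 10.917 − 4.83 = 6.087
L/L_☉ = 10^(−0.4 × 6.087) = 3.673×10^-3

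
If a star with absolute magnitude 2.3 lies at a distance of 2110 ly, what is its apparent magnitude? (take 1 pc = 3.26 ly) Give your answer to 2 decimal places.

d = 2110 ly / 3.26 = 647.2 pc
m = M + 5 log₁₀ d − 5 = 2.3 + 5·2.8111 − 5 = 11.355

m ≈ 11.36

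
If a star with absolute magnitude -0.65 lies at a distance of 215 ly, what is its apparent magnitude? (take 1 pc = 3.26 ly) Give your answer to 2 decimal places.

d = 215 ly / 3.26 = 65.95 pc
m = M + 5 log₁₀ d − 5 = -0.65 + 5·1.8192 − 5 = 3.446

m ≈ 3.45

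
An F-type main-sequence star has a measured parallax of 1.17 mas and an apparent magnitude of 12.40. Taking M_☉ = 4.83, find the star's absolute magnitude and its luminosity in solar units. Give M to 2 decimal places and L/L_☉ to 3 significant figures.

d = 1/p = 1000/1.17 mas = 854.7 pc
M = m − 5 log₁₀ d + 5 = 12.40 − 5·2.9318 + 5 = 2.741
M − M_☉ = 2.741 − 4.83 = -2.089
L/L_☉ = 10^(−0.4 × -2.089) = 6.849

M ≈ 2.74; L/L_☉ ≈ 6.85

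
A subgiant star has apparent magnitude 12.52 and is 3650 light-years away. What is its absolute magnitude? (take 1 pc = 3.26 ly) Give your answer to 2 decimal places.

M ≈ 2.27

d = 3650 ly / 3.26 = 1120 pc
5 log₁₀(d/10 pc) = 5 log₁₀(1120) − 5 = 10.245
M = m − 5 log₁₀(d/10) = 12.52 − 10.245 = 2.275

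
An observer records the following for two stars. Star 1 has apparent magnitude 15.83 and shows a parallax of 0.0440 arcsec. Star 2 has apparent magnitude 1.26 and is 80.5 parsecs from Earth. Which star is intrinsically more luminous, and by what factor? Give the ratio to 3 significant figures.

Star 1: d = 1/p = 1/0.0440″ = 22.73 pc
Star 1: M = m − 5 log₁₀ d + 5 = 15.83 − 5·1.3565 + 5 = 14.047
Star 2: M = m − 5 log₁₀ d + 5 = 1.26 − 5·1.9058 + 5 = -3.269
ΔM = M_1 − M_2 = 14.047 − (-3.269) = 17.316; smaller M is more luminous → Star 2.
L ratio = 10^(0.4 |ΔM|) = 10^6.926 = 8.443×10^6

Star 2 is more luminous, by a factor of 8.44×10^6.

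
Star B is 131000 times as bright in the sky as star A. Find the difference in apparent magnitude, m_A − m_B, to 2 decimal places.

Pogson: Δm = −2.5 log₁₀(ratio) = −2.5 log₁₀(131000) = −2.5 × 5.1173 = -12.793
Star B is brighter so has the smaller magnitude: m_A − m_B is positive.

m_A − m_B ≈ 12.79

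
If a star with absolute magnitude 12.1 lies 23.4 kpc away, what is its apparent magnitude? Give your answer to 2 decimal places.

m ≈ 28.95

d = 23.4 kpc = 23400 pc
m = M + 5 log₁₀ d − 5 = 12.1 + 5·4.3692 − 5 = 28.946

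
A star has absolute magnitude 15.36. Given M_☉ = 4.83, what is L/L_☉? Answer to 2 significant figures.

M − M_☉ = 15.36 − 4.83 = 10.530
L/L_☉ = 10^(−0.4 (M − M_☉)) = 10^-4.212 = 6.138×10^-5

L/L_☉ ≈ 6.1×10^-5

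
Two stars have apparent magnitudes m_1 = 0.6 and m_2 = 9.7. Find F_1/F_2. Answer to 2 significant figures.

F_1/F_2 ≈ 4400

Magnitude difference = -9.1
Flux ratio = 10^(−0.4 Δm) = 10^(−0.4 × -9.1) = 10^3.640 = 4365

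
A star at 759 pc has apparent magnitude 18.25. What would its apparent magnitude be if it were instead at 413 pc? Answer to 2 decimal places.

Flux ∝ 1/d², so Δm = 5 log₁₀(d₂/d₁) = 5 log₁₀(413/759) = -1.321
m₂ = m₁ + Δm = 18.25 + (-1.321) = 16.929

m ≈ 16.93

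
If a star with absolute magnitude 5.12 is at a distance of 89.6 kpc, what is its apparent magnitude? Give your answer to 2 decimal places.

d = 89.6 kpc = 89600 pc
m = M + 5 log₁₀ d − 5 = 5.12 + 5·4.9523 − 5 = 24.882

m ≈ 24.88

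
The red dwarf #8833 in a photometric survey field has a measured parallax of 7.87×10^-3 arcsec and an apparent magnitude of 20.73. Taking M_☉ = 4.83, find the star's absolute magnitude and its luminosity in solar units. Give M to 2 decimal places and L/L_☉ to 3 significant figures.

M ≈ 15.21; L/L_☉ ≈ 7.05×10^-5

d = 1/p = 1/7.87×10^-3″ = 127.1 pc
M = m − 5 log₁₀ d + 5 = 20.73 − 5·2.1040 + 5 = 15.210
M − M_☉ = 15.210 − 4.83 = 10.380
L/L_☉ = 10^(−0.4 × 10.380) = 7.048×10^-5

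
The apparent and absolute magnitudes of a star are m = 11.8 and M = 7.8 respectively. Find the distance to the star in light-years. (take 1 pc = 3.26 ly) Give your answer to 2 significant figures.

Distance modulus: m − M = 11.8 − (7.8) = 4.000
m − M = 5 log₁₀ d − 5
log₁₀ d = (m − M)/5 + 1 = 1.8000
d = 10^1.8000 = 63.10 pc
= 205.7 ly

d ≈ 210 ly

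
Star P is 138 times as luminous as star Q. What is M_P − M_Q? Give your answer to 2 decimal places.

M_P − M_Q ≈ -5.35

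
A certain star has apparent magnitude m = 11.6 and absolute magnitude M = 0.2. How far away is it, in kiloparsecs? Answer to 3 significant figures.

d ≈ 1.91 kpc

Distance modulus: m − M = 11.6 − (0.2) = 11.400
m − M = 5 log₁₀ d − 5
log₁₀ d = (m − M)/5 + 1 = 3.2800
d = 10^3.2800 = 1905 pc
= 1.905 kpc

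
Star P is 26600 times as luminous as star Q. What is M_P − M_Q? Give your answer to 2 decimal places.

M_P − M_Q ≈ -11.06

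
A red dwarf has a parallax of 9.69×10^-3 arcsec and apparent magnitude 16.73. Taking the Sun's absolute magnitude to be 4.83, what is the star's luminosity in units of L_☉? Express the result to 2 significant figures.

d = 1/p = 1/9.69×10^-3″ = 103.2 pc
M = m − 5 log₁₀ d + 5 = 16.73 − 5·2.0137 + 5 = 11.662
M − M_☉ = 11.662 − 4.83 = 6.832
L/L_☉ = 10^(−0.4 × 6.832) = 1.851×10^-3

L/L_☉ ≈ 1.9×10^-3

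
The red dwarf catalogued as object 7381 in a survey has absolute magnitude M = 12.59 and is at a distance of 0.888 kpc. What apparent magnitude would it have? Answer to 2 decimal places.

m ≈ 22.33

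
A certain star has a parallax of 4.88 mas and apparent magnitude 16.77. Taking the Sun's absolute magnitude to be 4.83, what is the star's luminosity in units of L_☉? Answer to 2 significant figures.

L/L_☉ ≈ 7.0×10^-3

d = 1/p = 1000/4.88 mas = 204.9 pc
M = m − 5 log₁₀ d + 5 = 16.77 − 5·2.3116 + 5 = 10.212
M − M_☉ = 10.212 − 4.83 = 5.382
L/L_☉ = 10^(−0.4 × 5.382) = 7.033×10^-3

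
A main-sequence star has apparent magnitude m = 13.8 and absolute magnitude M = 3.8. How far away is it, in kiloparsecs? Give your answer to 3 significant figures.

μ = m − M = 10.000
m − M = 5 log₁₀ d − 5
log₁₀ d = (m − M)/5 + 1 = 3.0000
d = 10^3.0000 = 1000 pc
= 1.000 kpc

d ≈ 1.00 kpc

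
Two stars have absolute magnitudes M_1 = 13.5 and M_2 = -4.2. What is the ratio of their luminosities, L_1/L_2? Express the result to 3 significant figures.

L_1/L_2 ≈ 8.32×10^-8

ΔM = M_1 − M_2 = 17.7
L_1/L_2 = 10^(−0.4 ΔM) = 10^-7.080 = 8.318×10^-8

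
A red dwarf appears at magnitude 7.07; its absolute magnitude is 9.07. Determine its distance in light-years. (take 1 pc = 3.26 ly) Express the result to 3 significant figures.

d ≈ 13.0 ly

Distance modulus: m − M = 7.07 − (9.07) = -2.000
m − M = 5 log₁₀ d − 5
log₁₀ d = (m − M)/5 + 1 = 0.6000
d = 10^0.6000 = 3.981 pc
= 12.98 ly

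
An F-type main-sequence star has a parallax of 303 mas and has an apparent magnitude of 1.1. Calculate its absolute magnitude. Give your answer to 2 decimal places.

M ≈ 3.51

p = 303 mas = 0.303″ → d = 1/p = 3.300 pc
5 log₁₀(d/10 pc) = 5 log₁₀(3.300) − 5 = -2.407
M = m − 5 log₁₀(d/10) = 1.1 + 2.407 = 3.507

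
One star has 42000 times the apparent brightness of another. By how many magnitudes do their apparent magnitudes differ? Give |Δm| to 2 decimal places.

|Δm| ≈ 11.56

Pogson: Δm = −2.5 log₁₀(ratio) = −2.5 log₁₀(42000) = −2.5 × 4.6232 = -11.558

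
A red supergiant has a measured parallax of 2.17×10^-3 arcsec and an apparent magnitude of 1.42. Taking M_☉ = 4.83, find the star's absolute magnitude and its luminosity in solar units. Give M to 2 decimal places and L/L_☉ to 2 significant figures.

M ≈ -6.90; L/L_☉ ≈ 49000

d = 1/p = 1/2.17×10^-3″ = 460.8 pc
M = m − 5 log₁₀ d + 5 = 1.42 − 5·2.6635 + 5 = -6.898
M − M_☉ = -6.898 − 4.83 = -11.728
L/L_☉ = 10^(−0.4 × -11.728) = 49100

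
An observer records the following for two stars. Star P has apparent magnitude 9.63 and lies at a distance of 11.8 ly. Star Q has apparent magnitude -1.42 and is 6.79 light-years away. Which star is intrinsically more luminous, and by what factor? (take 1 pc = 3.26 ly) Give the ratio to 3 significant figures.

Star P: d = 11.8 ly / 3.26 = 3.620 pc
Star P: M = m − 5 log₁₀ d + 5 = 9.63 − 5·0.5587 + 5 = 11.837
Star Q: d = 6.79 ly / 3.26 = 2.083 pc
Star Q: M = m − 5 log₁₀ d + 5 = -1.42 − 5·0.3187 + 5 = 1.987
ΔM = M_P − M_Q = 11.837 − (1.987) = 9.850; smaller M is more luminous → Star Q.
L ratio = 10^(0.4 |ΔM|) = 10^3.940 = 8709

Star Q is more luminous, by a factor of 8710.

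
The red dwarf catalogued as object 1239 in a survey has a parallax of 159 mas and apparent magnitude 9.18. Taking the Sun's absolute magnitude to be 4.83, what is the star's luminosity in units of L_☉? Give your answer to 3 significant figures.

d = 1/p = 1000/159 mas = 6.289 pc
M = m − 5 log₁₀ d + 5 = 9.18 − 5·0.7986 + 5 = 10.187
M − M_☉ = 10.187 − 4.83 = 5.357
L/L_☉ = 10^(−0.4 × 5.357) = 7.198×10^-3

L/L_☉ ≈ 7.20×10^-3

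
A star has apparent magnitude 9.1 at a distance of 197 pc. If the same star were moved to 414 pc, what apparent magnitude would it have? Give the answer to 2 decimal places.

Flux ∝ 1/d², so Δm = 5 log₁₀(d₂/d₁) = 5 log₁₀(414/197) = 1.613
m₂ = m₁ + Δm = 9.1 + (1.613) = 10.713

m ≈ 10.71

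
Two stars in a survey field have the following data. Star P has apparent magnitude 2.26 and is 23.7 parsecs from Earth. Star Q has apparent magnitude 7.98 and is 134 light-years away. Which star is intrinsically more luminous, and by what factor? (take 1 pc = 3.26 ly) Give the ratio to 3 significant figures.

Star P is more luminous, by a factor of 64.5.

Star P: M = m − 5 log₁₀ d + 5 = 2.26 − 5·1.3747 + 5 = 0.386
Star Q: d = 134 ly / 3.26 = 41.10 pc
Star Q: M = m − 5 log₁₀ d + 5 = 7.98 − 5·1.6139 + 5 = 4.911
ΔM = M_P − M_Q = 0.386 − (4.911) = -4.524; smaller M is more luminous → Star P.
L ratio = 10^(0.4 |ΔM|) = 10^1.810 = 64.52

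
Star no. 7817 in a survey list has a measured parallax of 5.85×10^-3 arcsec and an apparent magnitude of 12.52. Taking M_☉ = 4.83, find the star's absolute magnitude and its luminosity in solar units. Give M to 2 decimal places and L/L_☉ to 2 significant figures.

d = 1/p = 1/5.85×10^-3″ = 170.9 pc
M = m − 5 log₁₀ d + 5 = 12.52 − 5·2.2328 + 5 = 6.356
M − M_☉ = 6.356 − 4.83 = 1.526
L/L_☉ = 10^(−0.4 × 1.526) = 0.2453

M ≈ 6.36; L/L_☉ ≈ 0.25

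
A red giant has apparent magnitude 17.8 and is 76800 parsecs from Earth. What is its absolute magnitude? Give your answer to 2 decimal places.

5 log₁₀(d/10 pc) = 5 log₁₀(76800) − 5 = 19.427
M = m − 5 log₁₀(d/10) = 17.8 − 19.427 = -1.627

M ≈ -1.63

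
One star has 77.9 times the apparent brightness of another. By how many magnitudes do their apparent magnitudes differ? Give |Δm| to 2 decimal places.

|Δm| ≈ 4.73

Pogson: Δm = −2.5 log₁₀(ratio) = −2.5 log₁₀(77.9) = −2.5 × 1.8915 = -4.729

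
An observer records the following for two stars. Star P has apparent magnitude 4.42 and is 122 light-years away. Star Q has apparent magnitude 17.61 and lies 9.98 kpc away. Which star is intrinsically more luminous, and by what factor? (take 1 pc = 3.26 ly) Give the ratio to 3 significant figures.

Star P is more luminous, by a factor of 2.65.

Star P: d = 122 ly / 3.26 = 37.42 pc
Star P: M = m − 5 log₁₀ d + 5 = 4.42 − 5·1.5731 + 5 = 1.554
Star Q: d = 9.98 kpc = 9980 pc
Star Q: M = m − 5 log₁₀ d + 5 = 17.61 − 5·3.9991 + 5 = 2.614
ΔM = M_P − M_Q = 1.554 − (2.614) = -1.060; smaller M is more luminous → Star P.
L ratio = 10^(0.4 |ΔM|) = 10^0.424 = 2.655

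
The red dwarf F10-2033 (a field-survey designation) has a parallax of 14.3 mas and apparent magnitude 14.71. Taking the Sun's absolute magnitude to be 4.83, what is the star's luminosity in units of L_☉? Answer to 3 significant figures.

d = 1/p = 1000/14.3 mas = 69.93 pc
M = m − 5 log₁₀ d + 5 = 14.71 − 5·1.8447 + 5 = 10.487
M − M_☉ = 10.487 − 4.83 = 5.657
L/L_☉ = 10^(−0.4 × 5.657) = 5.462×10^-3

L/L_☉ ≈ 5.46×10^-3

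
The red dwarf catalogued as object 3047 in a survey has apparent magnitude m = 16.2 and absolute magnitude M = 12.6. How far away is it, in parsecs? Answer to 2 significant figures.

μ = m − M = 3.600
m − M = 5 log₁₀ d − 5
log₁₀ d = (m − M)/5 + 1 = 1.7200
d = 10^1.7200 = 52.48 pc

d ≈ 52 pc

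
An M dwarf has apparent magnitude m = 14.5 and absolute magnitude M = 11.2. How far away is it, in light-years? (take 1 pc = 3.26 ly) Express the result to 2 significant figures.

d ≈ 150 ly

Distance modulus: m − M = 14.5 − (11.2) = 3.300
m − M = 5 log₁₀ d − 5
log₁₀ d = (m − M)/5 + 1 = 1.6600
d = 10^1.6600 = 45.71 pc
= 149.0 ly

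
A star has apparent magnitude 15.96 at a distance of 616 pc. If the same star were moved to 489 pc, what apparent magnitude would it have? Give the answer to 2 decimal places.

Flux ∝ 1/d², so Δm = 5 log₁₀(d₂/d₁) = 5 log₁₀(489/616) = -0.501
m₂ = m₁ + Δm = 15.96 + (-0.501) = 15.459

m ≈ 15.46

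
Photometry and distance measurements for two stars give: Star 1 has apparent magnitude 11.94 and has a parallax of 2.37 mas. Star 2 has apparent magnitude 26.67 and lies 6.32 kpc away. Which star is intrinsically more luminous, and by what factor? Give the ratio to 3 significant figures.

Star 1 is more luminous, by a factor of 3480.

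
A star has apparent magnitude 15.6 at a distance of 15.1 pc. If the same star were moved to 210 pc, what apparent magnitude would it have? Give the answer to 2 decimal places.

m ≈ 21.32

Flux ∝ 1/d², so Δm = 5 log₁₀(d₂/d₁) = 5 log₁₀(210/15.1) = 5.716
m₂ = m₁ + Δm = 15.6 + (5.716) = 21.316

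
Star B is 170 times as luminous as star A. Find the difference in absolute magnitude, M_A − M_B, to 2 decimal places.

M_A − M_B ≈ 5.58

Pogson: ΔM = −2.5 log₁₀(ratio) = −2.5 log₁₀(170) = −2.5 × 2.2304 = -5.576
Star B is brighter so has the smaller magnitude: M_A − M_B is positive.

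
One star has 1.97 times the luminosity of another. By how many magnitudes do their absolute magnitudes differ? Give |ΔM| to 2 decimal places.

Pogson: ΔM = −2.5 log₁₀(ratio) = −2.5 log₁₀(1.97) = −2.5 × 0.2945 = -0.736

|ΔM| ≈ 0.74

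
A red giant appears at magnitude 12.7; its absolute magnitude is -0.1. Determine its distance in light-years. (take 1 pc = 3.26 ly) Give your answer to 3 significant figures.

d ≈ 11800 ly

μ = m − M = 12.800
m − M = 5 log₁₀ d − 5
log₁₀ d = (m − M)/5 + 1 = 3.5600
d = 10^3.5600 = 3631 pc
= 11840 ly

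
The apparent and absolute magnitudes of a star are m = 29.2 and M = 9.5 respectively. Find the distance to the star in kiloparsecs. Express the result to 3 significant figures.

μ = m − M = 19.700
m − M = 5 log₁₀ d − 5
log₁₀ d = (m − M)/5 + 1 = 4.9400
d = 10^4.9400 = 87100 pc
= 87.10 kpc

d ≈ 87.1 kpc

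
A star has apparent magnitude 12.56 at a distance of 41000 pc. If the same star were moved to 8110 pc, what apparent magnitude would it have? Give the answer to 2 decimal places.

Flux ∝ 1/d², so Δm = 5 log₁₀(d₂/d₁) = 5 log₁₀(8110/41000) = -3.519
m₂ = m₁ + Δm = 12.56 + (-3.519) = 9.041

m ≈ 9.04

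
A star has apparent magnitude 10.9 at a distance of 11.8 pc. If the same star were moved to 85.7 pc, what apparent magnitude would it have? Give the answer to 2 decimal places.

Flux ∝ 1/d², so Δm = 5 log₁₀(d₂/d₁) = 5 log₁₀(85.7/11.8) = 4.305
m₂ = m₁ + Δm = 10.9 + (4.305) = 15.205

m ≈ 15.21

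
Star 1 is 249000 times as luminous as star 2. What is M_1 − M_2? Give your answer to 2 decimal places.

M_1 − M_2 ≈ -13.49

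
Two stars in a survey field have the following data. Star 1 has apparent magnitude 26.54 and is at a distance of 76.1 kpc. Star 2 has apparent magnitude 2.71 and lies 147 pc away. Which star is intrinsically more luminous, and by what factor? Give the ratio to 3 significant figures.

Star 1: d = 76.1 kpc = 76100 pc
Star 1: M = m − 5 log₁₀ d + 5 = 26.54 − 5·4.8814 + 5 = 7.133
Star 2: M = m − 5 log₁₀ d + 5 = 2.71 − 5·2.1673 + 5 = -3.127
ΔM = M_1 − M_2 = 7.133 − (-3.127) = 10.260; smaller M is more luminous → Star 2.
L ratio = 10^(0.4 |ΔM|) = 10^4.104 = 12700

Star 2 is more luminous, by a factor of 12700.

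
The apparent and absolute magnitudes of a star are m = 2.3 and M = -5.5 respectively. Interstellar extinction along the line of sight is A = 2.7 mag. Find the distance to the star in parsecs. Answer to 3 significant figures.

d ≈ 105 pc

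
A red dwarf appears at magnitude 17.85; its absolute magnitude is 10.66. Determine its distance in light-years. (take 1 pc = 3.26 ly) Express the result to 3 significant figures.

d ≈ 894 ly

Distance modulus: m − M = 17.85 − (10.66) = 7.190
m − M = 5 log₁₀ d − 5
log₁₀ d = (m − M)/5 + 1 = 2.4380
d = 10^2.4380 = 274.2 pc
= 893.8 ly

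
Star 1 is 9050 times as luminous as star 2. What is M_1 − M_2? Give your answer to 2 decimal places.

M_1 − M_2 ≈ -9.89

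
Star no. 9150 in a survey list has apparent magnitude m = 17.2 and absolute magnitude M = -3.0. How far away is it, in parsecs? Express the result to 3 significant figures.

Distance modulus: m − M = 17.2 − (-3.0) = 20.200
m − M = 5 log₁₀ d − 5
log₁₀ d = (m − M)/5 + 1 = 5.0400
d = 10^5.0400 = 109600 pc

d ≈ 110000 pc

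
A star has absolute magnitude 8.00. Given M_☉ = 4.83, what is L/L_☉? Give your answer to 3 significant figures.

L/L_☉ ≈ 0.0540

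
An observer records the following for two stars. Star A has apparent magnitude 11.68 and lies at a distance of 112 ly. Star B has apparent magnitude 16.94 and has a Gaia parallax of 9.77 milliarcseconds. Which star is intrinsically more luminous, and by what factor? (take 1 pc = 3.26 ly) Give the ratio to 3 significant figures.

Star A is more luminous, by a factor of 14.3.

Star A: d = 112 ly / 3.26 = 34.36 pc
Star A: M = m − 5 log₁₀ d + 5 = 11.68 − 5·1.5360 + 5 = 9.000
Star B: p = 9.77 mas = 9.77×10^-3″ → d = 1/p = 102.4 pc
Star B: M = m − 5 log₁₀ d + 5 = 16.94 − 5·2.0101 + 5 = 11.889
ΔM = M_A − M_B = 9.000 − (11.889) = -2.889; smaller M is more luminous → Star A.
L ratio = 10^(0.4 |ΔM|) = 10^1.156 = 14.31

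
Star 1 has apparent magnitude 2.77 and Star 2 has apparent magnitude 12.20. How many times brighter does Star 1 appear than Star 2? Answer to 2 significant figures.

5900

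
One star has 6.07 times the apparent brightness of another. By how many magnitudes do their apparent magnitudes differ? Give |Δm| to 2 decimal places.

|Δm| ≈ 1.96

Pogson: Δm = −2.5 log₁₀(ratio) = −2.5 log₁₀(6.07) = −2.5 × 0.7832 = -1.958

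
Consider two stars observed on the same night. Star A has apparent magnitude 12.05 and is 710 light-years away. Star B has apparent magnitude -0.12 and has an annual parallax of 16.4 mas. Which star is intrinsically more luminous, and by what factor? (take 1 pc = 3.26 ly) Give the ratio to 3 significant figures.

Star B is more luminous, by a factor of 5780.

Star A: d = 710 ly / 3.26 = 217.8 pc
Star A: M = m − 5 log₁₀ d + 5 = 12.05 − 5·2.3380 + 5 = 5.360
Star B: p = 16.4 mas = 0.0164″ → d = 1/p = 60.98 pc
Star B: M = m − 5 log₁₀ d + 5 = -0.12 − 5·1.7852 + 5 = -4.046
ΔM = M_A − M_B = 5.360 − (-4.046) = 9.406; smaller M is more luminous → Star B.
L ratio = 10^(0.4 |ΔM|) = 10^3.762 = 5784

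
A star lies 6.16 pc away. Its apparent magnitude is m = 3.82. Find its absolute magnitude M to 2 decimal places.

5 log₁₀(d/10 pc) = 5 log₁₀(6.160) − 5 = -1.052
M = m − 5 log₁₀(d/10) = 3.82 + 1.052 = 4.872

M ≈ 4.87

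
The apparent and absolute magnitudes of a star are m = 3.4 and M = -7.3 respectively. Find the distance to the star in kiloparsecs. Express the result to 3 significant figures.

d ≈ 1.38 kpc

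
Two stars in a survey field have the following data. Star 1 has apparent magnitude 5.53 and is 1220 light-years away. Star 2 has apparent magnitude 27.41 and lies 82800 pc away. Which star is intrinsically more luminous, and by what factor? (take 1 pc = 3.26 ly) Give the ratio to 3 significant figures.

Star 1: d = 1220 ly / 3.26 = 374.2 pc
Star 1: M = m − 5 log₁₀ d + 5 = 5.53 − 5·2.5731 + 5 = -2.336
Star 2: M = m − 5 log₁₀ d + 5 = 27.41 − 5·4.9180 + 5 = 7.820
ΔM = M_1 − M_2 = -2.336 − (7.820) = -10.156; smaller M is more luminous → Star 1.
L ratio = 10^(0.4 |ΔM|) = 10^4.062 = 11540

Star 1 is more luminous, by a factor of 11500.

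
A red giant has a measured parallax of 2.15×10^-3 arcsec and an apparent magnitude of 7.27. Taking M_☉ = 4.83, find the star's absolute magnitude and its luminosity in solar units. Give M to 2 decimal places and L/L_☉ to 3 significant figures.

d = 1/p = 1/2.15×10^-3″ = 465.1 pc
M = m − 5 log₁₀ d + 5 = 7.27 − 5·2.6676 + 5 = -1.068
M − M_☉ = -1.068 − 4.83 = -5.898
L/L_☉ = 10^(−0.4 × -5.898) = 228.6

M ≈ -1.07; L/L_☉ ≈ 229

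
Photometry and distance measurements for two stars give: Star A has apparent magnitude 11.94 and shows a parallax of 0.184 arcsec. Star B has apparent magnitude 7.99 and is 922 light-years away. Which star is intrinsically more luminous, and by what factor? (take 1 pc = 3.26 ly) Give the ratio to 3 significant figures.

Star B is more luminous, by a factor of 103000.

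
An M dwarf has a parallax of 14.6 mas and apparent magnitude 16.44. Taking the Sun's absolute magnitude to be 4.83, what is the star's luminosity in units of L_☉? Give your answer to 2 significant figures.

d = 1/p = 1000/14.6 mas = 68.49 pc
M = m − 5 log₁₀ d + 5 = 16.44 − 5·1.8356 + 5 = 12.262
M − M_☉ = 12.262 − 4.83 = 7.432
L/L_☉ = 10^(−0.4 × 7.432) = 1.065×10^-3

L/L_☉ ≈ 1.1×10^-3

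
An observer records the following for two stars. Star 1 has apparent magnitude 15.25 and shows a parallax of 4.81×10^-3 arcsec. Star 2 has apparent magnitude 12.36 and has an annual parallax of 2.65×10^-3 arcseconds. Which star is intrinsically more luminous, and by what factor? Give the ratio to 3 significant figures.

Star 2 is more luminous, by a factor of 47.2.

Star 1: d = 1/p = 1/4.81×10^-3″ = 207.9 pc
Star 1: M = m − 5 log₁₀ d + 5 = 15.25 − 5·2.3179 + 5 = 8.661
Star 2: d = 1/p = 1/2.65×10^-3″ = 377.4 pc
Star 2: M = m − 5 log₁₀ d + 5 = 12.36 − 5·2.5768 + 5 = 4.476
ΔM = M_1 − M_2 = 8.661 − (4.476) = 4.184; smaller M is more luminous → Star 2.
L ratio = 10^(0.4 |ΔM|) = 10^1.674 = 47.18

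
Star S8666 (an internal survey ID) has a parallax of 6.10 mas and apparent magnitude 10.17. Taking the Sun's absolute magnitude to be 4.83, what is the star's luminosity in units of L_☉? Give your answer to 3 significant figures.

L/L_☉ ≈ 1.96

d = 1/p = 1000/6.10 mas = 163.9 pc
M = m − 5 log₁₀ d + 5 = 10.17 − 5·2.2147 + 5 = 4.097
M − M_☉ = 4.097 − 4.83 = -0.733
L/L_☉ = 10^(−0.4 × -0.733) = 1.965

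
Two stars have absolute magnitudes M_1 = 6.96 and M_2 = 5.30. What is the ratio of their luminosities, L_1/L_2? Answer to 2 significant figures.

L_1/L_2 ≈ 0.22

ΔM = M_1 − M_2 = 1.66
L_1/L_2 = 10^(−0.4 ΔM) = 10^-0.664 = 0.2168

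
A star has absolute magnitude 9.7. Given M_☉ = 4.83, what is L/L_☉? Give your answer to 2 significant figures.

L/L_☉ ≈ 0.011

M − M_☉ = 9.7 − 4.83 = 4.870
L/L_☉ = 10^(−0.4 (M − M_☉)) = 10^-1.948 = 0.01127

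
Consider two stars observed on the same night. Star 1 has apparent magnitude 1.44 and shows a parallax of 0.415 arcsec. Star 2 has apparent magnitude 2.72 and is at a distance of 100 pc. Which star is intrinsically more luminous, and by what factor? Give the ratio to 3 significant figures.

Star 1: d = 1/p = 1/0.415″ = 2.410 pc
Star 1: M = m − 5 log₁₀ d + 5 = 1.44 − 5·0.3820 + 5 = 4.530
Star 2: M = m − 5 log₁₀ d + 5 = 2.72 − 5·2.0000 + 5 = -2.280
ΔM = M_1 − M_2 = 4.530 − (-2.280) = 6.810; smaller M is more luminous → Star 2.
L ratio = 10^(0.4 |ΔM|) = 10^2.724 = 529.8

Star 2 is more luminous, by a factor of 530.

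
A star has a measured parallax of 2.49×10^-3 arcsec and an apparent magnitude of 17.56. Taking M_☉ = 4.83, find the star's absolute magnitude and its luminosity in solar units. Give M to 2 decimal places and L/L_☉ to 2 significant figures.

d = 1/p = 1/2.49×10^-3″ = 401.6 pc
M = m − 5 log₁₀ d + 5 = 17.56 − 5·2.6038 + 5 = 9.541
M − M_☉ = 9.541 − 4.83 = 4.711
L/L_☉ = 10^(−0.4 × 4.711) = 0.01305

M ≈ 9.54; L/L_☉ ≈ 0.013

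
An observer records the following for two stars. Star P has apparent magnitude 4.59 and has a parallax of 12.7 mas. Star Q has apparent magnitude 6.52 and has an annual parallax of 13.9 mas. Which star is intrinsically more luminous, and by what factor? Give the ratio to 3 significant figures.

Star P: p = 12.7 mas = 0.0127″ → d = 1/p = 78.74 pc
Star P: M = m − 5 log₁₀ d + 5 = 4.59 − 5·1.8962 + 5 = 0.109
Star Q: p = 13.9 mas = 0.0139″ → d = 1/p = 71.94 pc
Star Q: M = m − 5 log₁₀ d + 5 = 6.52 − 5·1.8570 + 5 = 2.235
ΔM = M_P − M_Q = 0.109 − (2.235) = -2.126; smaller M is more luminous → Star P.
L ratio = 10^(0.4 |ΔM|) = 10^0.850 = 7.086

Star P is more luminous, by a factor of 7.09.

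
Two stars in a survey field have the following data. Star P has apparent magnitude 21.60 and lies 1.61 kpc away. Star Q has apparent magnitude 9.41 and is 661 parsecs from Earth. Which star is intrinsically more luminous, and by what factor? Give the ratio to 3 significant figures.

Star Q is more luminous, by a factor of 12700.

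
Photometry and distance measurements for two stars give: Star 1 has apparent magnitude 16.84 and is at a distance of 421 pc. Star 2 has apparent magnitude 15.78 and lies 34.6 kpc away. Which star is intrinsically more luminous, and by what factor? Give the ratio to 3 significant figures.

Star 1: M = m − 5 log₁₀ d + 5 = 16.84 − 5·2.6243 + 5 = 8.719
Star 2: d = 34.6 kpc = 34600 pc
Star 2: M = m − 5 log₁₀ d + 5 = 15.78 − 5·4.5391 + 5 = -1.915
ΔM = M_1 − M_2 = 8.719 − (-1.915) = 10.634; smaller M is more luminous → Star 2.
L ratio = 10^(0.4 |ΔM|) = 10^4.254 = 17930

Star 2 is more luminous, by a factor of 17900.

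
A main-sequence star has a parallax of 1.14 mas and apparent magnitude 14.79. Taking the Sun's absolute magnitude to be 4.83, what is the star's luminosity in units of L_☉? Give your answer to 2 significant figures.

d = 1/p = 1000/1.14 mas = 877.2 pc
M = m − 5 log₁₀ d + 5 = 14.79 − 5·2.9431 + 5 = 5.075
M − M_☉ = 5.075 − 4.83 = 0.245
L/L_☉ = 10^(−0.4 × 0.245) = 0.7983

L/L_☉ ≈ 0.80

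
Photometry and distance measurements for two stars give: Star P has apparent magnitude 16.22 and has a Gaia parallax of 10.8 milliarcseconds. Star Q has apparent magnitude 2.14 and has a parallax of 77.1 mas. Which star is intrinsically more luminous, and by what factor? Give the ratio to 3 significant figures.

Star P: p = 10.8 mas = 0.0108″ → d = 1/p = 92.59 pc
Star P: M = m − 5 log₁₀ d + 5 = 16.22 − 5·1.9666 + 5 = 11.387
Star Q: p = 77.1 mas = 0.0771″ → d = 1/p = 12.97 pc
Star Q: M = m − 5 log₁₀ d + 5 = 2.14 − 5·1.1129 + 5 = 1.575
ΔM = M_P − M_Q = 11.387 − (1.575) = 9.812; smaller M is more luminous → Star Q.
L ratio = 10^(0.4 |ΔM|) = 10^3.925 = 8409

Star Q is more luminous, by a factor of 8410.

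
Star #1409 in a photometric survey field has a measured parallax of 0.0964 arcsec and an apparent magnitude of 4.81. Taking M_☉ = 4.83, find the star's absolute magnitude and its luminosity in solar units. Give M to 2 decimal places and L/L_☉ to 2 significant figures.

d = 1/p = 1/0.0964″ = 10.37 pc
M = m − 5 log₁₀ d + 5 = 4.81 − 5·1.0159 + 5 = 4.730
M − M_☉ = 4.730 − 4.83 = -0.100
L/L_☉ = 10^(−0.4 × -0.100) = 1.096

M ≈ 4.73; L/L_☉ ≈ 1.1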